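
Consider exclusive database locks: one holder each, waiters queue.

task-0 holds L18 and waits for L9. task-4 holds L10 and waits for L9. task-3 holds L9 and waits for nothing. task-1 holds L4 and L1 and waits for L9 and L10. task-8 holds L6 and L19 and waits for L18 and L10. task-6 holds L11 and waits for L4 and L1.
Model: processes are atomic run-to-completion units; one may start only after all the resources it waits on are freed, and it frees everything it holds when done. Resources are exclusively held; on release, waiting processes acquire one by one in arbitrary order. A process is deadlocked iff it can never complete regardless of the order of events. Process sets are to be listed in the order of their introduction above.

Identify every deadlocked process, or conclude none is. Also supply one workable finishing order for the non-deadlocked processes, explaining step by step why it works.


The deadlocked set is empty.
Key observation: no waiting chain loops back on itself — every chain ends at a process that waits on nothing, so everyone eventually runs.
One completion order for the rest: task-3, task-4, task-0, task-1, task-8, task-6.
Check, step by step:
  task-3 waits on nothing -> runs at once and releases L9
  run task-4 (all its waits — L9 — are resolved); releases L10
  run task-0 (all its waits — L9 — are resolved); releases L18
  run task-1 (all its waits — L9 and L10 — are resolved); releases L4 and L1
  run task-8 (all its waits — L18 and L10 — are resolved); releases L6 and L19
  run task-6 (all its waits — L4 and L1 — are resolved); releases L11


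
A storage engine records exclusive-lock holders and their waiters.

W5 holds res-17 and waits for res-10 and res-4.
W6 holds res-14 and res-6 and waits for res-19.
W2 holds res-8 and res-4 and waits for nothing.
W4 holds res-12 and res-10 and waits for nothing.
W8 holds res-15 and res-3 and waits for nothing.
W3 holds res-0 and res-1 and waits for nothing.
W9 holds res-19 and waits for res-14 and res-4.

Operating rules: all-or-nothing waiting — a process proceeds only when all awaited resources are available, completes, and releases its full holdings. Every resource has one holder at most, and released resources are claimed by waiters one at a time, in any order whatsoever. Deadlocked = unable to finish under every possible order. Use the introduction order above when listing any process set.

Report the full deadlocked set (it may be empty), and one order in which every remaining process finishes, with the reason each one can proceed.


The deadlocked set is W6 and W9.
Key observation: the loop W6 -> W9 -> W6 blocks itself forever; no other process is dragged down with it.
One completion order for the rest: W2, W3, W8, W4, W5.
Step-by-step check:
  W2: no waits; runs immediately, freeing res-8 and res-4
  W3: no waits; runs immediately, freeing res-0 and res-1
  W8: no waits; runs immediately, freeing res-15 and res-3
  W4: no waits; runs immediately, freeing res-12 and res-10
  run W5 (all its waits — res-10 and res-4 — are resolved); releases res-17


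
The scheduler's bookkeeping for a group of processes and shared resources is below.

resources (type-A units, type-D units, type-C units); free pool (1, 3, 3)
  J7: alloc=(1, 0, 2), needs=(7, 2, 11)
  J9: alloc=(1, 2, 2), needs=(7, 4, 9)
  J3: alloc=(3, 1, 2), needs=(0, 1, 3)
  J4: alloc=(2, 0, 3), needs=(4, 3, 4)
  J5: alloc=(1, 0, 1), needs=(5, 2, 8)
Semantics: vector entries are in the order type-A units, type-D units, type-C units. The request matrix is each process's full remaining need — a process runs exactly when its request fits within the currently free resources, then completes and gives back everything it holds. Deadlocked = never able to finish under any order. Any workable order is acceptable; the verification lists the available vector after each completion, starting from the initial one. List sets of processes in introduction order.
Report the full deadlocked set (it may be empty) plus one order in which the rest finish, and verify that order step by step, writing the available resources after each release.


The deadlocked set is empty.
Key observation: beginning at J3, releases accumulate fast enough that every process eventually fits.
The rest can finish in the order J3, J4, J5, J9, J7. Check, step by step:
  pool = (1, 3, 3)
  J3: need (0, 1, 3) fits (1, 3, 3); releases (3, 1, 2), pool now (4, 4, 5)
  J4: need (4, 3, 4) fits (4, 4, 5); releases (2, 0, 3), pool now (6, 4, 8)
  J5: need (5, 2, 8) fits (6, 4, 8); releases (1, 0, 1), pool now (7, 4, 9)
  J9: need (7, 4, 9) fits (7, 4, 9); releases (1, 2, 2), pool now (8, 6, 11)
  J7: need (7, 2, 11) fits (8, 6, 11); releases (1, 0, 2), pool now (9, 6, 13)


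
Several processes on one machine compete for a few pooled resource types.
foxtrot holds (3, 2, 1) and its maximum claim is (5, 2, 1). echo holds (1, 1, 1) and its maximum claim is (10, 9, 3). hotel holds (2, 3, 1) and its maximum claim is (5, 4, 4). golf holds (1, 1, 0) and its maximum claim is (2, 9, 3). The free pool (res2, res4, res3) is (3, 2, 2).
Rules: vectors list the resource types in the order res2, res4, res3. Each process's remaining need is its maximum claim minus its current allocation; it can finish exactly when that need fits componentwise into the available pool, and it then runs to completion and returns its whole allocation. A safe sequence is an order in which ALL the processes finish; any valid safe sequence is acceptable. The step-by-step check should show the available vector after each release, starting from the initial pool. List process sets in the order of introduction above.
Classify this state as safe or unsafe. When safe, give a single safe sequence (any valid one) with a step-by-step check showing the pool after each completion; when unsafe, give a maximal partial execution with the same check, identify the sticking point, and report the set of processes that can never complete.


The state is UNSAFE.
Key observation: no order helps: past foxtrot, hotel, the free pool tops out at (8, 7, 4), below what each blocked process needs in res4.
Going as far as possible: foxtrot, hotel; after that, nothing fits. Step-by-step check:
  pool = (3, 2, 2)
  foxtrot needs (2, 0, 0) <= (3, 2, 2) -> finishes; pool += (3, 2, 1) = (6, 4, 3)
  hotel needs (3, 1, 3) <= (6, 4, 3) -> finishes; pool += (2, 3, 1) = (8, 7, 4)
  echo still needs (9, 8, 2) but only (8, 7, 4) is free — short on res2 and res4
  golf still needs (1, 8, 3) but only (8, 7, 4) is free — short on res4
Processes that can never finish: echo and golf.


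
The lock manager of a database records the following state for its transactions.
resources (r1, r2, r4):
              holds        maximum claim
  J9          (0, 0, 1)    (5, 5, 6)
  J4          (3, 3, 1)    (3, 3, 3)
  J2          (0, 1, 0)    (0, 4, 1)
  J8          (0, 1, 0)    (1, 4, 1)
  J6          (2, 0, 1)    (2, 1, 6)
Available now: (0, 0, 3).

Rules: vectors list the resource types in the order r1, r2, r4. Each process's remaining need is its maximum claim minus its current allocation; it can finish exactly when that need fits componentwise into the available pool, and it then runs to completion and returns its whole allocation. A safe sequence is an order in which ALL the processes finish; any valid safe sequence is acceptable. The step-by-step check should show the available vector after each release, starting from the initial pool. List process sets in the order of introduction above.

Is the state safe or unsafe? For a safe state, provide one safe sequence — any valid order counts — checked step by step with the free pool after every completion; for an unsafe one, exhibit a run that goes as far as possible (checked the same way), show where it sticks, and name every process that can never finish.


The state is UNSAFE.
Key observation: the pool after J4, J8, J2 is (3, 5, 4); every surviving request exceeds it in r4, so progress ends there.
Going as far as possible: J4, J8, J2; after that, nothing fits. Check, step by step:
  pool = (0, 0, 3)
  J4 needs (0, 0, 2) <= (0, 0, 3) -> finishes; pool += (3, 3, 1) = (3, 3, 4)
  J8 needs (1, 3, 1) <= (3, 3, 4) -> finishes; pool += (0, 1, 0) = (3, 4, 4)
  J2 needs (0, 3, 1) <= (3, 4, 4) -> finishes; pool += (0, 1, 0) = (3, 5, 4)
  blocked: J9 wants (5, 5, 5), pool (3, 5, 4) — not enough r1 and r4
  blocked: J6 wants (0, 1, 5), pool (3, 5, 4) — not enough r4
Processes that can never finish: J9 and J6.


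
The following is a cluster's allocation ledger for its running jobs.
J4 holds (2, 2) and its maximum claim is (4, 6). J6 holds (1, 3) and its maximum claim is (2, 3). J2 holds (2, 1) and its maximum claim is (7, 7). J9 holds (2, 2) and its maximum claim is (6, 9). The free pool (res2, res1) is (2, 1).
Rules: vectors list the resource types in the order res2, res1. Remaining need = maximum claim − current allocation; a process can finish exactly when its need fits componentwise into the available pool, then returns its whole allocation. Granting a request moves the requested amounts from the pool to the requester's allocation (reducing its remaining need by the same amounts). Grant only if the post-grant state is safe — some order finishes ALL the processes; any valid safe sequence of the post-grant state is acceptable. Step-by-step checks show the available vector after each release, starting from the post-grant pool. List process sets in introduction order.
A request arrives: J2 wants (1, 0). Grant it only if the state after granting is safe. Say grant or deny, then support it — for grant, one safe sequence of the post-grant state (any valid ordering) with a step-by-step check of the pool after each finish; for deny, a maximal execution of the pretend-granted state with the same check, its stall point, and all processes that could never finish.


GRANT — the state after the grant stays safe, e.g. via J6, J4, J2, J9.
Key observation: granting shrinks the pool to (1, 1), yet J6 still fits and the chain goes through.
Step-by-step check of the post-grant state:
  pool = (1, 1)
  J6 needs (1, 0) <= (1, 1) -> finishes; pool += (1, 3) = (2, 4)
  J4 needs (2, 4) <= (2, 4) -> finishes; pool += (2, 2) = (4, 6)
  J2 needs (4, 6) <= (4, 6) -> finishes; pool += (3, 1) = (7, 7)
  J9 needs (4, 7) <= (7, 7) -> finishes; pool += (2, 2) = (9, 9)


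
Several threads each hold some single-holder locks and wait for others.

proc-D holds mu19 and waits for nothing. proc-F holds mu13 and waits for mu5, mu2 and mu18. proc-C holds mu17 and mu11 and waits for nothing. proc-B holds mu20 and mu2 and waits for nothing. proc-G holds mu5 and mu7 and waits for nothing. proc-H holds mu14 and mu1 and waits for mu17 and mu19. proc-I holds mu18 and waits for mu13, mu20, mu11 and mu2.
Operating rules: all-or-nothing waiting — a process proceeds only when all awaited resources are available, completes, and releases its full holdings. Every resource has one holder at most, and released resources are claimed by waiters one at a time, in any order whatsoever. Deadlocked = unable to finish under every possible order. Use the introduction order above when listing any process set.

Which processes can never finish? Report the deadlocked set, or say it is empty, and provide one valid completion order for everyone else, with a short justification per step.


Deadlocked: proc-F and proc-I.
Key observation: the waits loop around proc-F -> proc-I -> proc-F with no way out; no other process is dragged down with it.
The rest can finish in the order proc-C, proc-G, proc-D, proc-B, proc-H.
Check, step by step:
  proc-C: no waits; runs immediately, freeing mu17 and mu11
  proc-G: no waits; runs immediately, freeing mu5 and mu7
  proc-D: no waits; runs immediately, freeing mu19
  proc-B: no waits; runs immediately, freeing mu20 and mu2
  run proc-H (all its waits — mu17 and mu19 — are resolved); releases mu14 and mu1


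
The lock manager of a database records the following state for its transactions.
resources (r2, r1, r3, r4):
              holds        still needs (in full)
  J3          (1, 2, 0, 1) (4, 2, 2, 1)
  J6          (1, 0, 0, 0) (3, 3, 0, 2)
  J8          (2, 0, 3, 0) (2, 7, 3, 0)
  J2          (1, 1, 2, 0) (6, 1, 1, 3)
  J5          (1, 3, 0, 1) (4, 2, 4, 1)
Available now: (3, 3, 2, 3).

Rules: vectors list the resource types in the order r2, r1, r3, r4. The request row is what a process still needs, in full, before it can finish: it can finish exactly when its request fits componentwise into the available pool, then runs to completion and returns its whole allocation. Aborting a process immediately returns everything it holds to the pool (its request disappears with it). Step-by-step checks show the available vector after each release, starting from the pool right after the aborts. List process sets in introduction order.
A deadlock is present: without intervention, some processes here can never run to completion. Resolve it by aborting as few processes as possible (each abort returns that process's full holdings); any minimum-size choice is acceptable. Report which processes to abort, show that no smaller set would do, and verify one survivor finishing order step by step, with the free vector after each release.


Abort J8.
Key observation: aborting J8 returns (2, 0, 3, 0), and J5 — hopeless before — runs at step 1 with the returned capacity in the pool.
Why nothing smaller works: aborting no one leaves the state deadlocked as given.
The survivors complete as J5, J3, J6, J2. Walking it through (starting from the post-abort pool):
  pool = (5, 3, 5, 3)
  J5 needs (4, 2, 4, 1) <= (5, 3, 5, 3) -> finishes; pool += (1, 3, 0, 1) = (6, 6, 5, 4)
  J3 needs (4, 2, 2, 1) <= (6, 6, 5, 4) -> finishes; pool += (1, 2, 0, 1) = (7, 8, 5, 5)
  J6 needs (3, 3, 0, 2) <= (7, 8, 5, 5) -> finishes; pool += (1, 0, 0, 0) = (8, 8, 5, 5)
  J2 needs (6, 1, 1, 3) <= (8, 8, 5, 5) -> finishes; pool += (1, 1, 2, 0) = (9, 9, 7, 5)


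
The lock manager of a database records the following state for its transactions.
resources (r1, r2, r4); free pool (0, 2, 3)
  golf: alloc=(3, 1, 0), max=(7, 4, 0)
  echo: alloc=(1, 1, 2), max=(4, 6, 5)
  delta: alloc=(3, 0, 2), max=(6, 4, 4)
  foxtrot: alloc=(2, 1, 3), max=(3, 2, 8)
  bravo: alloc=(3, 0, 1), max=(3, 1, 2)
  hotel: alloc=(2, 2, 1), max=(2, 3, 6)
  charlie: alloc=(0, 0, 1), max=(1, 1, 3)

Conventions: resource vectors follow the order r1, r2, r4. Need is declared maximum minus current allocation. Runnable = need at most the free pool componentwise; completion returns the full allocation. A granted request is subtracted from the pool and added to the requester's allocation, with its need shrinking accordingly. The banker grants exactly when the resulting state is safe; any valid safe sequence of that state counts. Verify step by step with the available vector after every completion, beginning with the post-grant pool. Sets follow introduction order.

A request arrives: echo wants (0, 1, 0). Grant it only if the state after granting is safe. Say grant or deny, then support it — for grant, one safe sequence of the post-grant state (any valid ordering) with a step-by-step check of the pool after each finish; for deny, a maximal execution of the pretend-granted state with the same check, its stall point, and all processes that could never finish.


GRANT — the state after the grant stays safe, e.g. via bravo, charlie, foxtrot, hotel, echo, delta, golf.
Key observation: (0, 1, 3) free after granting still covers bravo first, and each release covers the next.
Verifying the post-grant state step by step:
  pool = (0, 1, 3)
  bravo: need (0, 1, 1) fits (0, 1, 3); releases (3, 0, 1), pool now (3, 1, 4)
  charlie: need (1, 1, 2) fits (3, 1, 4); releases (0, 0, 1), pool now (3, 1, 5)
  foxtrot: need (1, 1, 5) fits (3, 1, 5); releases (2, 1, 3), pool now (5, 2, 8)
  hotel: need (0, 1, 5) fits (5, 2, 8); releases (2, 2, 1), pool now (7, 4, 9)
  echo: need (3, 4, 3) fits (7, 4, 9); releases (1, 2, 2), pool now (8, 6, 11)
  delta: need (3, 4, 2) fits (8, 6, 11); releases (3, 0, 2), pool now (11, 6, 13)
  golf: need (4, 3, 0) fits (11, 6, 13); releases (3, 1, 0), pool now (14, 7, 13)


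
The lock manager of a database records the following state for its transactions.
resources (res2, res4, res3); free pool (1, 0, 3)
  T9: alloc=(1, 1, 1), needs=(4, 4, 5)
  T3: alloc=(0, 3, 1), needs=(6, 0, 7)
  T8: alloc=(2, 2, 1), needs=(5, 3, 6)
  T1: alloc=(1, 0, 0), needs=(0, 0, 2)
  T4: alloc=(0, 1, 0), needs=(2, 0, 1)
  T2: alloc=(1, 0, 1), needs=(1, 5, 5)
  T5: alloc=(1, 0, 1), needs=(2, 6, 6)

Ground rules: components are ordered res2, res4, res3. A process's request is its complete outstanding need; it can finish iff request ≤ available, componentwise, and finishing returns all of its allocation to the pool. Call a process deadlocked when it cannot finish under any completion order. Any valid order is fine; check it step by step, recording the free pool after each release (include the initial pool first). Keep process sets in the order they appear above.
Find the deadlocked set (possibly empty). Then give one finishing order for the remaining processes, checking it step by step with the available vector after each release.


The deadlocked set is T9, T3, T8, T2 and T5.
Key observation: the pool after T1, T4 is (2, 1, 3); every surviving request exceeds it in res3, so progress ends there.
A valid finishing order for the others: T1, T4. Check, step by step:
  pool = (1, 0, 3)
  run T1 (needs (0, 0, 2), free (1, 0, 3)); after release of (1, 0, 0) the pool is (2, 0, 3)
  run T4 (needs (2, 0, 1), free (2, 0, 3)); after release of (0, 1, 0) the pool is (2, 1, 3)
The stuck group stays short no matter what:
  T9 cannot run: need (4, 4, 5) vs free (2, 1, 3) (insufficient res2, res4 and res3)
  T3 cannot run: need (6, 0, 7) vs free (2, 1, 3) (insufficient res2 and res3)
  T8 cannot run: need (5, 3, 6) vs free (2, 1, 3) (insufficient res2, res4 and res3)
  T2 cannot run: need (1, 5, 5) vs free (2, 1, 3) (insufficient res4 and res3)
  T5 cannot run: need (2, 6, 6) vs free (2, 1, 3) (insufficient res4 and res3)


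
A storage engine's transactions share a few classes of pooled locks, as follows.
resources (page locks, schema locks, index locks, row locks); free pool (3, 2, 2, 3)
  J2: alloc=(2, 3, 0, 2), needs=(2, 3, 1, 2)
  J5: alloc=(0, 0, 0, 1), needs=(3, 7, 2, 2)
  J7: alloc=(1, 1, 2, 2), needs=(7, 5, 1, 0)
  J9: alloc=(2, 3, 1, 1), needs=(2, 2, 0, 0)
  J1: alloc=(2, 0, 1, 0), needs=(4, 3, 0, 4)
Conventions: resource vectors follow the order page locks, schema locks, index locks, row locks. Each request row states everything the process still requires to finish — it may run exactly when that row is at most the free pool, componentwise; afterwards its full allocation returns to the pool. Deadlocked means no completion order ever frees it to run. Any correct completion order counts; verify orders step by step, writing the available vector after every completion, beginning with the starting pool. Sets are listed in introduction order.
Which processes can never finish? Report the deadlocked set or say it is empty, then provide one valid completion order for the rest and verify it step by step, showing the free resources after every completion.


Nothing here is deadlocked.
Key observation: no deadlock: J9 fits now, and the freed resources carry the rest through.
The rest can finish in the order J9, J1, J7, J2, J5. Walking it through:
  pool = (3, 2, 2, 3)
  run J9 (needs (2, 2, 0, 0), free (3, 2, 2, 3)); after release of (2, 3, 1, 1) the pool is (5, 5, 3, 4)
  run J1 (needs (4, 3, 0, 4), free (5, 5, 3, 4)); after release of (2, 0, 1, 0) the pool is (7, 5, 4, 4)
  run J7 (needs (7, 5, 1, 0), free (7, 5, 4, 4)); after release of (1, 1, 2, 2) the pool is (8, 6, 6, 6)
  run J2 (needs (2, 3, 1, 2), free (8, 6, 6, 6)); after release of (2, 3, 0, 2) the pool is (10, 9, 6, 8)
  run J5 (needs (3, 7, 2, 2), free (10, 9, 6, 8)); after release of (0, 0, 0, 1) the pool is (10, 9, 6, 9)


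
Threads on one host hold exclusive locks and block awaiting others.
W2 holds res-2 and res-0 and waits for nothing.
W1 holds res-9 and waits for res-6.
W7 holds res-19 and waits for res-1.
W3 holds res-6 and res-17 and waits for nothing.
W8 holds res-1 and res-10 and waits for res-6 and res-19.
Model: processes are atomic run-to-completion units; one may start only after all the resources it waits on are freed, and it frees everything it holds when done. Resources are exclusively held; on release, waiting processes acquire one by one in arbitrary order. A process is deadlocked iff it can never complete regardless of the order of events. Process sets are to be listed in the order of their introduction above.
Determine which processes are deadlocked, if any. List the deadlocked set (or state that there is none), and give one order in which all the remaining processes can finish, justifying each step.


Deadlocked: W7 and W8.
Key observation: W7 -> W8 -> W7 is a circular wait — nothing in it can go first; no other process is dragged down with it.
The rest can finish in the order W3, W2, W1.
Check, step by step:
  run W3 (it waits on nothing); releases res-6 and res-17
  run W2 (it waits on nothing); releases res-2 and res-0
  W1: everything it awaited (res-6) is free; runs, freeing res-9


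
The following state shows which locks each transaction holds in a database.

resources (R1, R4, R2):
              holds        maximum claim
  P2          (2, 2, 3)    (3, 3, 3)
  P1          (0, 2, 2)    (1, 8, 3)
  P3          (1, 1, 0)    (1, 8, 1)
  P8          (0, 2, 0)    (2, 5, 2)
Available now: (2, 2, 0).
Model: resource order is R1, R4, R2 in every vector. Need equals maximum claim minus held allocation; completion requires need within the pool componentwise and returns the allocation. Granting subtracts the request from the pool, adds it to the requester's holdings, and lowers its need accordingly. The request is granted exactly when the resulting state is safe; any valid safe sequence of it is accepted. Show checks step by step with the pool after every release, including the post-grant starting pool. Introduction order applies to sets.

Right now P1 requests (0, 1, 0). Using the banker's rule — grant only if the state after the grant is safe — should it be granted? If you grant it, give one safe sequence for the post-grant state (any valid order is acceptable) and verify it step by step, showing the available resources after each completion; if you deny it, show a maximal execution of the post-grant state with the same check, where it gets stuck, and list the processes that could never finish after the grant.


GRANT — the state after the grant stays safe, e.g. via P2, P8, P1, P3.
Key observation: the grant leaves (2, 1, 0) free — enough for P2, whose release restarts the cascade.
Step-by-step check of the post-grant state:
  pool = (2, 1, 0)
  P2: need (1, 1, 0) fits (2, 1, 0); releases (2, 2, 3), pool now (4, 3, 3)
  P8: need (2, 3, 2) fits (4, 3, 3); releases (0, 2, 0), pool now (4, 5, 3)
  P1: need (1, 5, 1) fits (4, 5, 3); releases (0, 3, 2), pool now (4, 8, 5)
  P3: need (0, 7, 1) fits (4, 8, 5); releases (1, 1, 0), pool now (5, 9, 5)


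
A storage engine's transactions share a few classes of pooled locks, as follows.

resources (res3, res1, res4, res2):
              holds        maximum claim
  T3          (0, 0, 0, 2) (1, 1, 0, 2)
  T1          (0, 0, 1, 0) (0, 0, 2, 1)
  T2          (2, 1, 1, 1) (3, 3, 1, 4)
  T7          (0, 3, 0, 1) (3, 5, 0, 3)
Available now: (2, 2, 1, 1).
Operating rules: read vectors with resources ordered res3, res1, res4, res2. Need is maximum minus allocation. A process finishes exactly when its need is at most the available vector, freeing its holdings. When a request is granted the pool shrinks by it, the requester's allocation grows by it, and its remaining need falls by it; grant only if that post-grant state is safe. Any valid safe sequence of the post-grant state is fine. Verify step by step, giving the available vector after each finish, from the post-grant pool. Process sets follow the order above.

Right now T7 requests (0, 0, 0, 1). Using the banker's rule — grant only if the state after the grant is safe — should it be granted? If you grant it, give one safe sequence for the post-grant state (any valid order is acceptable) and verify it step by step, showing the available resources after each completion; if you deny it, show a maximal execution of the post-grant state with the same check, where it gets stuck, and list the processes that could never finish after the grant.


DENY: after the grant no complete ordering would exist.
Key observation: after T3, T1 the pool peaks at (2, 2, 2, 2), and each blocked process is short somewhere: T2 on res2; T7 on res3.
After a pretend grant, a maximal execution: T3, T1 — then nothing else fits. Check, step by step:
  pool = (2, 2, 1, 0)
  T3: need (1, 1, 0, 0) fits (2, 2, 1, 0); releases (0, 0, 0, 2), pool now (2, 2, 1, 2)
  T1: need (0, 0, 1, 1) fits (2, 2, 1, 2); releases (0, 0, 1, 0), pool now (2, 2, 2, 2)
  T2 still needs (1, 2, 0, 3) but only (2, 2, 2, 2) is free — short on res2
  T7 still needs (3, 2, 0, 1) but only (2, 2, 2, 2) is free — short on res3
Processes that could never finish after the grant: T2 and T7.


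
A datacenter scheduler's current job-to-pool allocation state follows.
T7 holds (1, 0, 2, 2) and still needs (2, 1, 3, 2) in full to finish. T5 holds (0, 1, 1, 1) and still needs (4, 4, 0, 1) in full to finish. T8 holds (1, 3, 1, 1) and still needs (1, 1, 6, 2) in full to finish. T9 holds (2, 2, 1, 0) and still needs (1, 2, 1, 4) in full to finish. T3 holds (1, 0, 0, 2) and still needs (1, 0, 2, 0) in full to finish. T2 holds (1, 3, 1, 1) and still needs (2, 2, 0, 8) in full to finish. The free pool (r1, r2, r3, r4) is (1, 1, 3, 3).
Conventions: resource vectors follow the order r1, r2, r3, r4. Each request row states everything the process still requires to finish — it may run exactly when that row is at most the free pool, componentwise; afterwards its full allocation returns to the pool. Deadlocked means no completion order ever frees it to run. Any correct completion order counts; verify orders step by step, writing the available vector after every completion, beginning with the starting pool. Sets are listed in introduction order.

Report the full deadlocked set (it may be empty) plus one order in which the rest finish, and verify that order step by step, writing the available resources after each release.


The deadlocked set is T5, T8, T9 and T2.
Key observation: after T3, T7 the pool peaks at (3, 1, 5, 7), and each blocked process is short somewhere: T5 on r1, r2; T8 on r3; T9 on r2; T2 on r2, r4.
The rest can finish in the order T3, T7. Walking it through:
  pool = (1, 1, 3, 3)
  T3: need (1, 0, 2, 0) fits (1, 1, 3, 3); releases (1, 0, 0, 2), pool now (2, 1, 3, 5)
  T7: need (2, 1, 3, 2) fits (2, 1, 3, 5); releases (1, 0, 2, 2), pool now (3, 1, 5, 7)
The blocked processes can never fit:
  T5 cannot run: need (4, 4, 0, 1) vs free (3, 1, 5, 7) (insufficient r1 and r2)
  T8 cannot run: need (1, 1, 6, 2) vs free (3, 1, 5, 7) (insufficient r3)
  T9 cannot run: need (1, 2, 1, 4) vs free (3, 1, 5, 7) (insufficient r2)
  T2 cannot run: need (2, 2, 0, 8) vs free (3, 1, 5, 7) (insufficient r2 and r4)


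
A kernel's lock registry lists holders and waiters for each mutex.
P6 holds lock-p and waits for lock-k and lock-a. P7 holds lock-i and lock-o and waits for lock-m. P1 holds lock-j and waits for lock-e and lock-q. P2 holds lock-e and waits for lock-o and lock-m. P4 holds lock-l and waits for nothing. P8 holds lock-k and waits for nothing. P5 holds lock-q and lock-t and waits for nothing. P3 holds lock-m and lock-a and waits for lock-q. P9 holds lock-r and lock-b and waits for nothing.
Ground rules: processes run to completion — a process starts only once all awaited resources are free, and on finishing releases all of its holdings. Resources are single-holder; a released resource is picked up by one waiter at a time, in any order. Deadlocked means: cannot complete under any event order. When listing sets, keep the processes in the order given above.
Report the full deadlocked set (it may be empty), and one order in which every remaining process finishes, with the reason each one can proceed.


No process is deadlocked.
Key observation: every chain of waits terminates; starting from the processes that wait on nothing, all the rest unlock in turn.
A valid finishing order for the others: P5, P4, P3, P8, P9, P7, P2, P1, P6.
Step-by-step check:
  P5 waits on nothing -> runs at once and releases lock-q and lock-t
  P4 waits on nothing -> runs at once and releases lock-l
  P3 waits on lock-q — all released -> runs and releases lock-m and lock-a
  P8 waits on nothing -> runs at once and releases lock-k
  P9 waits on nothing -> runs at once and releases lock-r and lock-b
  P7 waits on lock-m — all released -> runs and releases lock-i and lock-o
  P2 waits on lock-o and lock-m — all released -> runs and releases lock-e
  P1 waits on lock-e and lock-q — all released -> runs and releases lock-j
  P6 waits on lock-k and lock-a — all released -> runs and releases lock-p


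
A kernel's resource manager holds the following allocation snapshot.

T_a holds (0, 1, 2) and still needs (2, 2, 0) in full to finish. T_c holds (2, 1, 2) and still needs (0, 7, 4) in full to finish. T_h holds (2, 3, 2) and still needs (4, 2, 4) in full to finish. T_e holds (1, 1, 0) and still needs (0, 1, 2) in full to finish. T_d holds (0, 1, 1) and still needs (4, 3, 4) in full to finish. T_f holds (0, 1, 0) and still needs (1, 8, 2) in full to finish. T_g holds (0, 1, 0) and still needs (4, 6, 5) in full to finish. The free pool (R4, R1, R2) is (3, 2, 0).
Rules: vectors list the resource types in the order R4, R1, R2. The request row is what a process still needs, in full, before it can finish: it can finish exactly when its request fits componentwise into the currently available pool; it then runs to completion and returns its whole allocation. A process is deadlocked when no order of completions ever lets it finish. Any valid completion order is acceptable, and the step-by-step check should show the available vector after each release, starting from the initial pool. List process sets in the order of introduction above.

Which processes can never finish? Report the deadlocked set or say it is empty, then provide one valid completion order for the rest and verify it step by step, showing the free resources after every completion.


The deadlocked set is T_c, T_h, T_d, T_f and T_g.
Key observation: after T_a, T_e the pool peaks at (4, 4, 2), and each blocked process is short somewhere: T_c on R1, R2; T_h on R2; T_d on R2; T_f on R1; T_g on R1, R2.
One completion order for the rest: T_a, T_e. Verifying each step:
  pool = (3, 2, 0)
  run T_a (needs (2, 2, 0), free (3, 2, 0)); after release of (0, 1, 2) the pool is (3, 3, 2)
  run T_e (needs (0, 1, 2), free (3, 3, 2)); after release of (1, 1, 0) the pool is (4, 4, 2)
The stuck group stays short no matter what:
  T_c still needs (0, 7, 4) but only (4, 4, 2) is free — short on R1 and R2
  T_h still needs (4, 2, 4) but only (4, 4, 2) is free — short on R2
  T_d still needs (4, 3, 4) but only (4, 4, 2) is free — short on R2
  T_f still needs (1, 8, 2) but only (4, 4, 2) is free — short on R1
  T_g still needs (4, 6, 5) but only (4, 4, 2) is free — short on R1 and R2


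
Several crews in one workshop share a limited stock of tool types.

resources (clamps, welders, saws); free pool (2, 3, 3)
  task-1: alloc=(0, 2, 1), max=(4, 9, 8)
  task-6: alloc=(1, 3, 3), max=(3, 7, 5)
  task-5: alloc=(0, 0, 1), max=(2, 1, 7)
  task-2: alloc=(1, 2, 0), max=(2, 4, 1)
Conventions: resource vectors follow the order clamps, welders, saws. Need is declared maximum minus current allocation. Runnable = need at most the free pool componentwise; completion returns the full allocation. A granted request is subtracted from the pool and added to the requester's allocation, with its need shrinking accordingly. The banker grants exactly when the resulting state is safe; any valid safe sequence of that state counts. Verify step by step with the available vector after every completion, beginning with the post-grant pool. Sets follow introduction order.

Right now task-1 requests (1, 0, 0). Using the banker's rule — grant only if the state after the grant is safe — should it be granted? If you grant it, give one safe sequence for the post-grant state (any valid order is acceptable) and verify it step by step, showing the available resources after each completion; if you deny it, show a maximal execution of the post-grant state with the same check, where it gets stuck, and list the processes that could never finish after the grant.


GRANT: granting preserves safety; a valid post-grant sequence is task-2, task-6, task-5, task-1.
Key observation: granting shrinks the pool to (1, 3, 3), yet task-2 still fits and the chain goes through.
Step-by-step check of the post-grant state:
  pool = (1, 3, 3)
  task-2: need (1, 2, 1) fits (1, 3, 3); releases (1, 2, 0), pool now (2, 5, 3)
  task-6: need (2, 4, 2) fits (2, 5, 3); releases (1, 3, 3), pool now (3, 8, 6)
  task-5: need (2, 1, 6) fits (3, 8, 6); releases (0, 0, 1), pool now (3, 8, 7)
  task-1: need (3, 7, 7) fits (3, 8, 7); releases (1, 2, 1), pool now (4, 10, 8)


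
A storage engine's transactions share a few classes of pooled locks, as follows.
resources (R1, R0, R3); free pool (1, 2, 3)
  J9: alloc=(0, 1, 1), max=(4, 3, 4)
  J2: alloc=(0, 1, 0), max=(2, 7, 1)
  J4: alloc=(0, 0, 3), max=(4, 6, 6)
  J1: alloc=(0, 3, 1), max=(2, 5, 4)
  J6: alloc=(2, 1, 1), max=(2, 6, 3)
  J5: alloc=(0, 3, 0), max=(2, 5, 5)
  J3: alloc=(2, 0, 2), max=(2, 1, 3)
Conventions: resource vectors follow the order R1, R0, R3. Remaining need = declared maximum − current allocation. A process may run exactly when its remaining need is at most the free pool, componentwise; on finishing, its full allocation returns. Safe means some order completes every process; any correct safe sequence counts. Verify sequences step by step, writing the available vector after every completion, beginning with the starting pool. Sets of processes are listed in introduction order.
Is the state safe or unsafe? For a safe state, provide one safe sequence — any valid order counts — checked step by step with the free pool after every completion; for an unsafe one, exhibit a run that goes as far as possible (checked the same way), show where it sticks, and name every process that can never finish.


SAFE — a valid safe sequence is J3, J1, J6, J9, J5, J2, J4.
Key observation: J1 is the earliest step where a requested resource binds exactly: need (2, 2, 3), pool (3, 2, 5) at its turn.
Walking it through:
  pool = (1, 2, 3)
  run J3 (needs (0, 1, 1), free (1, 2, 3)); after release of (2, 0, 2) the pool is (3, 2, 5)
  run J1 (needs (2, 2, 3), free (3, 2, 5)); after release of (0, 3, 1) the pool is (3, 5, 6)
  run J6 (needs (0, 5, 2), free (3, 5, 6)); after release of (2, 1, 1) the pool is (5, 6, 7)
  run J9 (needs (4, 2, 3), free (5, 6, 7)); after release of (0, 1, 1) the pool is (5, 7, 8)
  run J5 (needs (2, 2, 5), free (5, 7, 8)); after release of (0, 3, 0) the pool is (5, 10, 8)
  run J2 (needs (2, 6, 1), free (5, 10, 8)); after release of (0, 1, 0) the pool is (5, 11, 8)
  run J4 (needs (4, 6, 3), free (5, 11, 8)); after release of (0, 0, 3) the pool is (5, 11, 11)


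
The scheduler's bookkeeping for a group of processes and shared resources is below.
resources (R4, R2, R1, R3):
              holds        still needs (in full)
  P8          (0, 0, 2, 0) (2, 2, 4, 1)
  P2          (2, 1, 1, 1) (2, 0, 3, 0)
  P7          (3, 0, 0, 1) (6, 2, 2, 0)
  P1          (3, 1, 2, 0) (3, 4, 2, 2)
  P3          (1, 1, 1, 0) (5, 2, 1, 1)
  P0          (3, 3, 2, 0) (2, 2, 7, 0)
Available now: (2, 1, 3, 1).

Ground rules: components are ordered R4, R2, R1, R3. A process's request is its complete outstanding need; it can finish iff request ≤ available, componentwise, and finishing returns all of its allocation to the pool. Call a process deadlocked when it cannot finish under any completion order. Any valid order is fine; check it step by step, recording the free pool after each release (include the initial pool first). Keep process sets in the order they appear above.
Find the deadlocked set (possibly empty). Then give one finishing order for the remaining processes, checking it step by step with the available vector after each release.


Deadlocked set: P7, P1, P3 and P0.
Key observation: after P2, P8 the pool peaks at (4, 2, 6, 2), and each blocked process is short somewhere: P7 on R4; P1 on R2; P3 on R4; P0 on R1.
The rest can finish in the order P2, P8. Step-by-step check:
  pool = (2, 1, 3, 1)
  P2 needs (2, 0, 3, 0) <= (2, 1, 3, 1) -> finishes; pool += (2, 1, 1, 1) = (4, 2, 4, 2)
  P8 needs (2, 2, 4, 1) <= (4, 2, 4, 2) -> finishes; pool += (0, 0, 2, 0) = (4, 2, 6, 2)
None of the blocked processes ever fits:
  P7 still needs (6, 2, 2, 0) but only (4, 2, 6, 2) is free — short on R4
  P1 still needs (3, 4, 2, 2) but only (4, 2, 6, 2) is free — short on R2
  P3 still needs (5, 2, 1, 1) but only (4, 2, 6, 2) is free — short on R4
  P0 still needs (2, 2, 7, 0) but only (4, 2, 6, 2) is free — short on R1


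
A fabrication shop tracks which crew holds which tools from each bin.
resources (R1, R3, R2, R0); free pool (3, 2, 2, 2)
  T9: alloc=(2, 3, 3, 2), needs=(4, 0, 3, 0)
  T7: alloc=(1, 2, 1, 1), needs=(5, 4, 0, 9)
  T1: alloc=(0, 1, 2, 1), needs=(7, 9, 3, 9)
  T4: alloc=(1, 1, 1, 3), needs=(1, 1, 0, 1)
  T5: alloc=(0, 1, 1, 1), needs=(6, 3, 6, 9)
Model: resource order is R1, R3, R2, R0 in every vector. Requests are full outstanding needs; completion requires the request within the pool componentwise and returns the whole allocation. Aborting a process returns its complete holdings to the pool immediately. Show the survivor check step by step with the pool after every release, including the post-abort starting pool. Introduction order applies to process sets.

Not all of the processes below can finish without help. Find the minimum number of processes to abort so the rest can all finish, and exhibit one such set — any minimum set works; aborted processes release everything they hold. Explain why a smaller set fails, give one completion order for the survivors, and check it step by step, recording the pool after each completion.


Abort T7 and T1.
Key observation: T5 could never have finished before the abort; with (1, 3, 3, 2) returned by T7 and T1, it fits at step 3.
No one abort is enough; case by case: T9 alone leaves T7 blocked (short on R0); T7 alone leaves T1 blocked (short on R3 and R0); T1 alone leaves T7 blocked (short on R0); T4 alone leaves T7 blocked (short on R0); T5 alone leaves T7 blocked (short on R0).
Survivors finish in the order: T9, T4, T5. Check, step by step (pool after the aborts first):
  pool = (4, 5, 5, 4)
  T9: need (4, 0, 3, 0) fits (4, 5, 5, 4); releases (2, 3, 3, 2), pool now (6, 8, 8, 6)
  T4: need (1, 1, 0, 1) fits (6, 8, 8, 6); releases (1, 1, 1, 3), pool now (7, 9, 9, 9)
  T5: need (6, 3, 6, 9) fits (7, 9, 9, 9); releases (0, 1, 1, 1), pool now (7, 10, 10, 10)


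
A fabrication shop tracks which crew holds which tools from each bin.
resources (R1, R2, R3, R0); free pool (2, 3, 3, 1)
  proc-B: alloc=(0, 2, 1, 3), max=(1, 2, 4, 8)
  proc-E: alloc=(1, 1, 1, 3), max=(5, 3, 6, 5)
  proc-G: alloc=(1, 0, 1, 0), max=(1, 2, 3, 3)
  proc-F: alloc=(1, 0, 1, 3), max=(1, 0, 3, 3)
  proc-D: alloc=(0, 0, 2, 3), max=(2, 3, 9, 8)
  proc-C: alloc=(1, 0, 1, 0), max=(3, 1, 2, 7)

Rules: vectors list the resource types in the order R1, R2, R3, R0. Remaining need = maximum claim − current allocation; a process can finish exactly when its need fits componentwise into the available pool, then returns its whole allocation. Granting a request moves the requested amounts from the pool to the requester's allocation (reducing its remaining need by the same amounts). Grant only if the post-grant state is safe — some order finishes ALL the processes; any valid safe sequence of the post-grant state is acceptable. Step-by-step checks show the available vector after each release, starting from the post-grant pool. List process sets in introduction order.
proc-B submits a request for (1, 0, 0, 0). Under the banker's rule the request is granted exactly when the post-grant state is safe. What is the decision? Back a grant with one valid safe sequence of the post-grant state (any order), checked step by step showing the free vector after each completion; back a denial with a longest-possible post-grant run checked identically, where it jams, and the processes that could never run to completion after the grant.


DENY — the pretend-granted state is unsafe.
Key observation: after proc-F, proc-G the pool peaks at (3, 3, 5, 4), and each blocked process is short somewhere: proc-B on R0; proc-E on R1; proc-D on R3, R0; proc-C on R0.
On the post-grant state, proc-F, proc-G is a maximal run — nothing extends it. Step-by-step check:
  pool = (1, 3, 3, 1)
  proc-F: need (0, 0, 2, 0) fits (1, 3, 3, 1); releases (1, 0, 1, 3), pool now (2, 3, 4, 4)
  proc-G: need (0, 2, 2, 3) fits (2, 3, 4, 4); releases (1, 0, 1, 0), pool now (3, 3, 5, 4)
  blocked: proc-B wants (0, 0, 3, 5), pool (3, 3, 5, 4) — not enough R0
  blocked: proc-E wants (4, 2, 5, 2), pool (3, 3, 5, 4) — not enough R1
  blocked: proc-D wants (2, 3, 7, 5), pool (3, 3, 5, 4) — not enough R3 and R0
  blocked: proc-C wants (2, 1, 1, 7), pool (3, 3, 5, 4) — not enough R0
Had the request been granted, proc-B, proc-E, proc-D and proc-C could never finish.
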